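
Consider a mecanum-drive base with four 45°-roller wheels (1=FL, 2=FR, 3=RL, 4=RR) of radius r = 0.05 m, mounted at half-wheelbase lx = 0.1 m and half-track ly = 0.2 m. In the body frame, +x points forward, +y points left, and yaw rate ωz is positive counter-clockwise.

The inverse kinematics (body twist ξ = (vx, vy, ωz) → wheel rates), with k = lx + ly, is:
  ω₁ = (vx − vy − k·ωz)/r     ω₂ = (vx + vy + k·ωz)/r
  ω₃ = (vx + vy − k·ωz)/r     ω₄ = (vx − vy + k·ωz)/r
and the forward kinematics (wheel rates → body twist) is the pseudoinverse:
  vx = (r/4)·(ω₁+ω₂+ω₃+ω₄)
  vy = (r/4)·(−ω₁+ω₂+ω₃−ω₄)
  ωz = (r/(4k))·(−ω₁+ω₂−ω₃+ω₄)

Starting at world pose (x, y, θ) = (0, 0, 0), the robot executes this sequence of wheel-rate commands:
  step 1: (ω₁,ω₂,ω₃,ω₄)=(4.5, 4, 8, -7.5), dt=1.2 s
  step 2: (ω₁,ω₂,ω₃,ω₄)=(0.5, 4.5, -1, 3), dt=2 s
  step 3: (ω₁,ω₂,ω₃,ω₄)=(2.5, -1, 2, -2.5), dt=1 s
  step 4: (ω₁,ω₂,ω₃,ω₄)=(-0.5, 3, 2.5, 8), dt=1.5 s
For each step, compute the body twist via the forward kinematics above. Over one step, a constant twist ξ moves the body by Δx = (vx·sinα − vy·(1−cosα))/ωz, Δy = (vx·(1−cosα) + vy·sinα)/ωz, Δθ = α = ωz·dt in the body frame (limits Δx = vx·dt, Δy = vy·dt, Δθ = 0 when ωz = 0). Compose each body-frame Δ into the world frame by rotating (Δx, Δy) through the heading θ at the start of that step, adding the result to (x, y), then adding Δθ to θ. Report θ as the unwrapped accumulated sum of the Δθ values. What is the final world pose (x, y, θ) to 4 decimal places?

(0.6049, 0.0008, 0.0958)

step 1: ξ=(vx,vy,ωz)=(0.1125, 0.1875, -0.6667), dt=1.2 → body Δ=(0.2064, 0.1506, -0.8000) → world pose (0.2064, 0.1506, -0.8000)
step 2: ξ=(vx,vy,ωz)=(0.0875, 0.0000, 0.3333), dt=2.0 → body Δ=(0.1623, 0.0562, 0.6667) → world pose (0.3598, 0.0733, -0.1333)
step 3: ξ=(vx,vy,ωz)=(0.0125, 0.0125, -0.3333), dt=1.0 → body Δ=(0.0143, 0.0102, -0.3333) → world pose (0.3753, 0.0815, -0.4667)
step 4: ξ=(vx,vy,ωz)=(0.1625, -0.0250, 0.3750), dt=1.5 → body Δ=(0.2414, 0.0312, 0.5625) → world pose (0.6049, 0.0008, 0.0958)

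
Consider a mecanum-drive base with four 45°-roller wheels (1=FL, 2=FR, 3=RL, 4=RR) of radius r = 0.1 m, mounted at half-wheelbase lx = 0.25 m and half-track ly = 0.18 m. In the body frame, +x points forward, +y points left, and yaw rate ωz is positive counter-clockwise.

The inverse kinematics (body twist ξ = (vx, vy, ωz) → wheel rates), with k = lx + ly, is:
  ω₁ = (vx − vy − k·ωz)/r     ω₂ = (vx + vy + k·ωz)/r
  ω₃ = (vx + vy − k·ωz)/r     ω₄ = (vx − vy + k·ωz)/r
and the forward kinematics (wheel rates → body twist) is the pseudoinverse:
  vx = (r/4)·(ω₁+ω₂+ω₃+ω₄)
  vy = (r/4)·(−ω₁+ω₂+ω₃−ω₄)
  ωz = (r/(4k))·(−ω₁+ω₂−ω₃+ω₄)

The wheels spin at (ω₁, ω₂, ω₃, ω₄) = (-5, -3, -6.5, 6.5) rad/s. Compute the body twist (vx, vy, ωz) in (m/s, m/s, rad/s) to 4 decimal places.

k = lx + ly = 0.25 + 0.18 = 0.4300
ω₁+ω₂+ω₃+ω₄ = -8.0000  →  vx = (0.1/4)·-8.0000 = -0.2000
−ω₁+ω₂+ω₃−ω₄ = -11.0000  →  vy = (0.1/4)·-11.0000 = -0.2750
−ω₁+ω₂−ω₃+ω₄ = 15.0000  →  ωz = (0.1/1.7200)·15.0000 = 0.8721

(-0.2000, -0.2750, 0.8721)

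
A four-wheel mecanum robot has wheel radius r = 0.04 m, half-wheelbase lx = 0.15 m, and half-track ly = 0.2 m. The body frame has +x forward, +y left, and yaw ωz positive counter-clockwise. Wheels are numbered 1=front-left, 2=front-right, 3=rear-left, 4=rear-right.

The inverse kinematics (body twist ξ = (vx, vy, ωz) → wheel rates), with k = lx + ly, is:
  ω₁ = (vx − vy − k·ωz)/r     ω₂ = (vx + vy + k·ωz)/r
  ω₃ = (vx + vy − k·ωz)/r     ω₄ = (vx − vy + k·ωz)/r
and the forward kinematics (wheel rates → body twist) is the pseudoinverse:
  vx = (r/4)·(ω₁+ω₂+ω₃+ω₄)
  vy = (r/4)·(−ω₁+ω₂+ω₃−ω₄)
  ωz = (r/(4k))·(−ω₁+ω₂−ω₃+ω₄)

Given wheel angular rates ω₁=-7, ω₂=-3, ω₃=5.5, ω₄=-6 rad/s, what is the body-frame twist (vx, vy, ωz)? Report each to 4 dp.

(-0.1050, 0.1550, -0.2143)

k = lx + ly = 0.15 + 0.2 = 0.3500
ω₁+ω₂+ω₃+ω₄ = -10.5000  →  vx = (0.04/4)·-10.5000 = -0.1050
−ω₁+ω₂+ω₃−ω₄ = 15.5000  →  vy = (0.04/4)·15.5000 = 0.1550
−ω₁+ω₂−ω₃+ω₄ = -7.5000  →  ωz = (0.04/1.4000)·-7.5000 = -0.2143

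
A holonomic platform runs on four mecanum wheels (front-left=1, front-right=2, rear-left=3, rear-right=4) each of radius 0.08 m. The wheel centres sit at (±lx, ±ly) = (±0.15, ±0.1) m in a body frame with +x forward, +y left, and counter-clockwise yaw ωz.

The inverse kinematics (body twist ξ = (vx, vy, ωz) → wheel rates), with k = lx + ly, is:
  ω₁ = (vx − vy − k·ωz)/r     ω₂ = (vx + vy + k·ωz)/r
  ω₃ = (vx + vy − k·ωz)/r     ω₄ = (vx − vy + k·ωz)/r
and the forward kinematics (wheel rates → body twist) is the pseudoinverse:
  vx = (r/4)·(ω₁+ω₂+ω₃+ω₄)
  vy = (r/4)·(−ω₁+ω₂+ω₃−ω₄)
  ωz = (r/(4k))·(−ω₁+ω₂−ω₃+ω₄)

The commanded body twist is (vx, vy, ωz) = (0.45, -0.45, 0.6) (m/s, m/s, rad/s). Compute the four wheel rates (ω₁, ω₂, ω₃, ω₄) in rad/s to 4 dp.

k = lx + ly = 0.15 + 0.1 = 0.2500;  k·ωz = 0.2500·0.6 = 0.1500
ω₁ (FL) = (vx − vy − k·ωz)/r = 0.7500/0.08 = 9.3750
ω₂ (FR) = (vx + vy + k·ωz)/r = 0.1500/0.08 = 1.8750
ω₃ (RL) = (vx + vy − k·ωz)/r = -0.1500/0.08 = -1.8750
ω₄ (RR) = (vx − vy + k·ωz)/r = 1.0500/0.08 = 13.1250

(9.3750, 1.8750, -1.8750, 13.1250)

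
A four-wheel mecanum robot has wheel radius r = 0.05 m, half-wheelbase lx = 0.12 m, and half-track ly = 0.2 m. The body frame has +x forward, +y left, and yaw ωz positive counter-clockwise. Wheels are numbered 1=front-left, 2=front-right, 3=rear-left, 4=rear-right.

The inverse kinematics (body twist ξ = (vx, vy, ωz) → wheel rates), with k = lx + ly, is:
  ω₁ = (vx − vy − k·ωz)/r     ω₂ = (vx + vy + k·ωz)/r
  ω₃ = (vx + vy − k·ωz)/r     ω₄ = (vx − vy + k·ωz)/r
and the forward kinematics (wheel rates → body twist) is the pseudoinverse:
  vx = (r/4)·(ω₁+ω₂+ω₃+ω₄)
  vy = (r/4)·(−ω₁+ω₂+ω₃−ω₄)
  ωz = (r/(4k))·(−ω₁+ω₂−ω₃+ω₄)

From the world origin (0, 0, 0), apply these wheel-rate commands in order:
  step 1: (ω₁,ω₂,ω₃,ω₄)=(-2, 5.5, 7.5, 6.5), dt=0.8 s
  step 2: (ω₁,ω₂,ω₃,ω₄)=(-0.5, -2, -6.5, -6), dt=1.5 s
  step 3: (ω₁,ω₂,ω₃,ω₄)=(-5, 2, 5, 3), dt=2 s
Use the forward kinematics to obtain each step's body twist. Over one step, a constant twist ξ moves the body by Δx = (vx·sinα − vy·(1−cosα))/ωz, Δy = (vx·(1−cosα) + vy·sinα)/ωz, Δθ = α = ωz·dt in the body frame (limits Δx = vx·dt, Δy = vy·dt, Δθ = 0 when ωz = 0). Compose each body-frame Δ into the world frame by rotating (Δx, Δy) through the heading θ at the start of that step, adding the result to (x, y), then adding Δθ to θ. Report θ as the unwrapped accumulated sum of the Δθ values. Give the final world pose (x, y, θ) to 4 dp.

(-0.0627, 0.2688, 0.5352)

step 1: ξ=(vx,vy,ωz)=(0.2188, 0.1063, 0.2539), dt=0.8 → body Δ=(0.1652, 0.1021, 0.2031) → world pose (0.1652, 0.1021, 0.2031)
step 2: ξ=(vx,vy,ωz)=(-0.1875, -0.0250, -0.0391), dt=1.5 → body Δ=(-0.2822, -0.0292, -0.0586) → world pose (-0.1053, 0.0166, 0.1445)
step 3: ξ=(vx,vy,ωz)=(0.0625, 0.1125, 0.1953), dt=2.0 → body Δ=(0.0785, 0.2434, 0.3906) → world pose (-0.0627, 0.2688, 0.5352)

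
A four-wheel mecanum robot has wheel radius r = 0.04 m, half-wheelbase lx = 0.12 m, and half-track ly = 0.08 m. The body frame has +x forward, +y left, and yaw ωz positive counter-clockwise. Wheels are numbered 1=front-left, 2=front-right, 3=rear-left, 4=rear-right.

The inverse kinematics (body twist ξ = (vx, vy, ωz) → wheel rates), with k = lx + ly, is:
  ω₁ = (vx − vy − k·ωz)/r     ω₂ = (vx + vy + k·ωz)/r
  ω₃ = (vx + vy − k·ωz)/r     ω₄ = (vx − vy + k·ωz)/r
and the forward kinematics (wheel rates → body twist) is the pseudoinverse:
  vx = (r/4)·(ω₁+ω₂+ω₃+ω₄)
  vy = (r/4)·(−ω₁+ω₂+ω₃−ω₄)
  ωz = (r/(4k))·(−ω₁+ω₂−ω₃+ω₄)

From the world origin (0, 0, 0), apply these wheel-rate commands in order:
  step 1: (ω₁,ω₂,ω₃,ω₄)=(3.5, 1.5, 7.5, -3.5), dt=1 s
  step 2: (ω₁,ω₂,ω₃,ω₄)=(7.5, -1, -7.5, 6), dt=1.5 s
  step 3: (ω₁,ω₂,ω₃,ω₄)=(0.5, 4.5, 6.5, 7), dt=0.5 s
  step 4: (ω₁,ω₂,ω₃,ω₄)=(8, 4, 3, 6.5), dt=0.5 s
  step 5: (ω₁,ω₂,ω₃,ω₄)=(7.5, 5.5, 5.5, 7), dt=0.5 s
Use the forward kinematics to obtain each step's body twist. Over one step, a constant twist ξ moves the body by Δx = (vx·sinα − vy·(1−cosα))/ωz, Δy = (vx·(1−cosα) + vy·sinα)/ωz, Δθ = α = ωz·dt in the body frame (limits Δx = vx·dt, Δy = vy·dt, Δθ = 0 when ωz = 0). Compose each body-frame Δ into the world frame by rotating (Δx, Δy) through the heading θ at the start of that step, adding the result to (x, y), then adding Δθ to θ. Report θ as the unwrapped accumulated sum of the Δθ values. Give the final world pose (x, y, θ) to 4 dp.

(0.3484, -0.3695, -0.1875)

step 1: ξ=(vx,vy,ωz)=(0.0900, 0.0900, -0.6500), dt=1.0 → body Δ=(0.1120, 0.0556, -0.6500) → world pose (0.1120, 0.0556, -0.6500)
step 2: ξ=(vx,vy,ωz)=(0.0500, -0.2200, 0.2500), dt=1.5 → body Δ=(0.1344, -0.3084, 0.3750) → world pose (0.0324, -0.2713, -0.2750)
step 3: ξ=(vx,vy,ωz)=(0.1850, 0.0350, 0.2250), dt=0.5 → body Δ=(0.0913, 0.0227, 0.1125) → world pose (0.1264, -0.2743, -0.1625)
step 4: ξ=(vx,vy,ωz)=(0.2150, -0.0750, -0.0250), dt=0.5 → body Δ=(0.1073, -0.0382, -0.0125) → world pose (0.2261, -0.3293, -0.1750)
step 5: ξ=(vx,vy,ωz)=(0.2550, -0.0350, -0.0250), dt=0.5 → body Δ=(0.1274, -0.0183, -0.0125) → world pose (0.3484, -0.3695, -0.1875)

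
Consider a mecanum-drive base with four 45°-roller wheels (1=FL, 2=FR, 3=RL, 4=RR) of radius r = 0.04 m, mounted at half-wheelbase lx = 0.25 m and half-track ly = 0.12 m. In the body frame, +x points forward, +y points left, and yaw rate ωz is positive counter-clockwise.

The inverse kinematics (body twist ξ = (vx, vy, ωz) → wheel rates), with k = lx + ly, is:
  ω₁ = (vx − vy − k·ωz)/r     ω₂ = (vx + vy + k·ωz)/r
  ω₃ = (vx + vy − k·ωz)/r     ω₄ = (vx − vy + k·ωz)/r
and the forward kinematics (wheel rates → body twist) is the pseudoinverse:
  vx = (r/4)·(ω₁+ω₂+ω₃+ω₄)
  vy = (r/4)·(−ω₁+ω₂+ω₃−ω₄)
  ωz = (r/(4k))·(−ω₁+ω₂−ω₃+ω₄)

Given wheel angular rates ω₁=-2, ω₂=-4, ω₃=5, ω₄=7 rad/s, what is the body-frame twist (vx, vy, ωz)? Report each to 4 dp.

(0.0600, -0.0400, 0.0000)

k = lx + ly = 0.25 + 0.12 = 0.3700
ω₁+ω₂+ω₃+ω₄ = 6.0000  →  vx = (0.04/4)·6.0000 = 0.0600
−ω₁+ω₂+ω₃−ω₄ = -4.0000  →  vy = (0.04/4)·-4.0000 = -0.0400
−ω₁+ω₂−ω₃+ω₄ = 0.0000  →  ωz = (0.04/1.4800)·0.0000 = 0.0000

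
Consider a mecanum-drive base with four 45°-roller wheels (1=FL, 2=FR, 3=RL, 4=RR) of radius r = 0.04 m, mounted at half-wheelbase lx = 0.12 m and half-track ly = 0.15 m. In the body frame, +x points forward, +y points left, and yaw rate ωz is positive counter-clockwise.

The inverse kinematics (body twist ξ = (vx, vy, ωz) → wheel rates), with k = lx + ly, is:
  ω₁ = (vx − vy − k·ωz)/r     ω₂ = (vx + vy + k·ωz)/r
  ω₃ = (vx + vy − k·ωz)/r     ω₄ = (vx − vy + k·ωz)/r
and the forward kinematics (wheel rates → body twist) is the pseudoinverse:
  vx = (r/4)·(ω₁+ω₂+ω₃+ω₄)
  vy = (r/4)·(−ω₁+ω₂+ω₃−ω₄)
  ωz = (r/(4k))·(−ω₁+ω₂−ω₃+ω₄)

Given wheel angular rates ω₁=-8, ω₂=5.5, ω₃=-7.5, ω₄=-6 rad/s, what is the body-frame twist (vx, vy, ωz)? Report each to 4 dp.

k = lx + ly = 0.12 + 0.15 = 0.2700
ω₁+ω₂+ω₃+ω₄ = -16.0000  →  vx = (0.04/4)·-16.0000 = -0.1600
−ω₁+ω₂+ω₃−ω₄ = 12.0000  →  vy = (0.04/4)·12.0000 = 0.1200
−ω₁+ω₂−ω₃+ω₄ = 15.0000  →  ωz = (0.04/1.0800)·15.0000 = 0.5556

(-0.1600, 0.1200, 0.5556)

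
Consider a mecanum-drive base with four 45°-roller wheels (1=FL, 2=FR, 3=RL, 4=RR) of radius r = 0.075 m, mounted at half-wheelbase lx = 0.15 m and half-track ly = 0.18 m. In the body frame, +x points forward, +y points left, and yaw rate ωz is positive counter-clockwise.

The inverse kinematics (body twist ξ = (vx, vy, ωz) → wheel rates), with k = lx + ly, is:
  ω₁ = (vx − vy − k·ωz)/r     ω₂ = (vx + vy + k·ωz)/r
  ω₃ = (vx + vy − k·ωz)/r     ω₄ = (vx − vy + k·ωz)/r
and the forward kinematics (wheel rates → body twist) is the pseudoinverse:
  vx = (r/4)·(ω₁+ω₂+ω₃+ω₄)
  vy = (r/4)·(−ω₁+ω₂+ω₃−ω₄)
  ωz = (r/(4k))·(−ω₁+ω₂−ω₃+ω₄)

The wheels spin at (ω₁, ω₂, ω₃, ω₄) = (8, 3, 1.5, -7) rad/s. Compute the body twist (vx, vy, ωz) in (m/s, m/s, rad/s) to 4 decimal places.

k = lx + ly = 0.15 + 0.18 = 0.3300
ω₁+ω₂+ω₃+ω₄ = 5.5000  →  vx = (0.075/4)·5.5000 = 0.1031
−ω₁+ω₂+ω₃−ω₄ = 3.5000  →  vy = (0.075/4)·3.5000 = 0.0656
−ω₁+ω₂−ω₃+ω₄ = -13.5000  →  ωz = (0.075/1.3200)·-13.5000 = -0.7670

(0.1031, 0.0656, -0.7670)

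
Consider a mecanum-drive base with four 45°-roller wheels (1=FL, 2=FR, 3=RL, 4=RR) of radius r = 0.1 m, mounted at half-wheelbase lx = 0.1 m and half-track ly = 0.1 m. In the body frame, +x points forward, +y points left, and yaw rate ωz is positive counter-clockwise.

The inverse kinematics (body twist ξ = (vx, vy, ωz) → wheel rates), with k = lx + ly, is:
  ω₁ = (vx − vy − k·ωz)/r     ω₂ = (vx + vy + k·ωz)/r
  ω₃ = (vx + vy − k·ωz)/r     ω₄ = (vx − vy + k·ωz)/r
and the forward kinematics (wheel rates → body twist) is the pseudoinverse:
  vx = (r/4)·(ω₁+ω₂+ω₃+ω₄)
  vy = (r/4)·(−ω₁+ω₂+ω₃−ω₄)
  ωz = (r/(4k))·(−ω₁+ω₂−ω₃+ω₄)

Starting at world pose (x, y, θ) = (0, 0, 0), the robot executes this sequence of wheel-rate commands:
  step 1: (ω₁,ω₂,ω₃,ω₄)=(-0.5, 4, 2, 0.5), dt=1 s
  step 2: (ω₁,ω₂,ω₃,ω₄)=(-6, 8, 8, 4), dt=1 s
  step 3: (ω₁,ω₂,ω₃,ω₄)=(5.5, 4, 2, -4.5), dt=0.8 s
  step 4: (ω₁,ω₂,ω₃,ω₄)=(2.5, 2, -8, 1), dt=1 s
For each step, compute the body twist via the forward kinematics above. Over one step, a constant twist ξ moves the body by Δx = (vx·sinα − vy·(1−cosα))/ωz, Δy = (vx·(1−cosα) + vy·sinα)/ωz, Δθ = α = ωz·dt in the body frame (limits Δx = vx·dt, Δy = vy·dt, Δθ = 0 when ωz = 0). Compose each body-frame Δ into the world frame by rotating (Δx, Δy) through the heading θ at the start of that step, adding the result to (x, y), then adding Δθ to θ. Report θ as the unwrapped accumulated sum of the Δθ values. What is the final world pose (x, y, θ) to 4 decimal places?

step 1: ξ=(vx,vy,ωz)=(0.1500, 0.1500, 0.3750), dt=1.0 → body Δ=(0.1187, 0.1743, 0.3750) → world pose (0.1187, 0.1743, 0.3750)
step 2: ξ=(vx,vy,ωz)=(0.3500, 0.4500, 1.2500), dt=1.0 → body Δ=(0.0192, 0.5333, 1.2500) → world pose (-0.0587, 0.6776, 1.6250)
step 3: ξ=(vx,vy,ωz)=(0.1750, 0.1250, -1.0000), dt=0.8 → body Δ=(0.1634, 0.0366, -0.8000) → world pose (-0.1041, 0.8389, 0.8250)
step 4: ξ=(vx,vy,ωz)=(-0.0625, -0.2375, 1.0625), dt=1.0 → body Δ=(0.0634, -0.2255, 1.0625) → world pose (0.1045, 0.7324, 1.8875)

(0.1045, 0.7324, 1.8875)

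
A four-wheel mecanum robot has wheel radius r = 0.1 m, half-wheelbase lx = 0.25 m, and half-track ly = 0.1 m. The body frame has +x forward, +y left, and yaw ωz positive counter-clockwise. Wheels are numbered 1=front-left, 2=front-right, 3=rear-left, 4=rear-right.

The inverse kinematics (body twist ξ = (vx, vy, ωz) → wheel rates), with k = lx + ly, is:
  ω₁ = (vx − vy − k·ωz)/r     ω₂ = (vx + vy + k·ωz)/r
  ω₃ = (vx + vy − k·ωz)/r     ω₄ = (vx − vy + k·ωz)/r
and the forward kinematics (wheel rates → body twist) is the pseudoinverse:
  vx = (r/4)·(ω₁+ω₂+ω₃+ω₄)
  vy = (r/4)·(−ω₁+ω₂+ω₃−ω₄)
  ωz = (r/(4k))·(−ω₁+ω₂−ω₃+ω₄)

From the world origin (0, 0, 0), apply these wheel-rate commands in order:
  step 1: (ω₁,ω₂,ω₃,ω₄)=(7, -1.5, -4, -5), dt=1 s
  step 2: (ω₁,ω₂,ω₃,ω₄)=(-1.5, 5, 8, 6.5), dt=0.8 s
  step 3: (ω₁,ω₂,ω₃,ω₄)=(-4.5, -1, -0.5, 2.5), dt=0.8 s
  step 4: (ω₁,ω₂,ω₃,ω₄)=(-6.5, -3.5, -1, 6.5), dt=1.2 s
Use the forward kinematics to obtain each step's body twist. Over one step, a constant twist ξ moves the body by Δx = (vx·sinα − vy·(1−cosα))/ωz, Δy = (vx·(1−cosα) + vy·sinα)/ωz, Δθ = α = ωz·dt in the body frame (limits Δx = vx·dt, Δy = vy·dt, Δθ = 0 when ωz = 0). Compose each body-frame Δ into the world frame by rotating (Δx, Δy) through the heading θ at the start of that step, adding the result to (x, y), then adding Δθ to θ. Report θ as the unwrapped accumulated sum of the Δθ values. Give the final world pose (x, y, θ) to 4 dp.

(0.1172, -0.3398, 0.8786)

step 1: ξ=(vx,vy,ωz)=(-0.0875, -0.1875, -0.6786), dt=1.0 → body Δ=(-0.1422, -0.1449, -0.6786) → world pose (-0.1422, -0.1449, -0.6786)
step 2: ξ=(vx,vy,ωz)=(0.4500, 0.2000, 0.3571), dt=0.8 → body Δ=(0.3324, 0.2089, 0.2857) → world pose (0.2478, -0.1909, -0.3929)
step 3: ξ=(vx,vy,ωz)=(-0.0875, 0.0125, 0.4643), dt=0.8 → body Δ=(-0.0702, -0.0031, 0.3714) → world pose (0.1817, -0.1669, -0.0214)
step 4: ξ=(vx,vy,ωz)=(-0.1125, -0.1125, 0.7500), dt=1.2 → body Δ=(-0.0607, -0.1743, 0.9000) → world pose (0.1172, -0.3398, 0.8786)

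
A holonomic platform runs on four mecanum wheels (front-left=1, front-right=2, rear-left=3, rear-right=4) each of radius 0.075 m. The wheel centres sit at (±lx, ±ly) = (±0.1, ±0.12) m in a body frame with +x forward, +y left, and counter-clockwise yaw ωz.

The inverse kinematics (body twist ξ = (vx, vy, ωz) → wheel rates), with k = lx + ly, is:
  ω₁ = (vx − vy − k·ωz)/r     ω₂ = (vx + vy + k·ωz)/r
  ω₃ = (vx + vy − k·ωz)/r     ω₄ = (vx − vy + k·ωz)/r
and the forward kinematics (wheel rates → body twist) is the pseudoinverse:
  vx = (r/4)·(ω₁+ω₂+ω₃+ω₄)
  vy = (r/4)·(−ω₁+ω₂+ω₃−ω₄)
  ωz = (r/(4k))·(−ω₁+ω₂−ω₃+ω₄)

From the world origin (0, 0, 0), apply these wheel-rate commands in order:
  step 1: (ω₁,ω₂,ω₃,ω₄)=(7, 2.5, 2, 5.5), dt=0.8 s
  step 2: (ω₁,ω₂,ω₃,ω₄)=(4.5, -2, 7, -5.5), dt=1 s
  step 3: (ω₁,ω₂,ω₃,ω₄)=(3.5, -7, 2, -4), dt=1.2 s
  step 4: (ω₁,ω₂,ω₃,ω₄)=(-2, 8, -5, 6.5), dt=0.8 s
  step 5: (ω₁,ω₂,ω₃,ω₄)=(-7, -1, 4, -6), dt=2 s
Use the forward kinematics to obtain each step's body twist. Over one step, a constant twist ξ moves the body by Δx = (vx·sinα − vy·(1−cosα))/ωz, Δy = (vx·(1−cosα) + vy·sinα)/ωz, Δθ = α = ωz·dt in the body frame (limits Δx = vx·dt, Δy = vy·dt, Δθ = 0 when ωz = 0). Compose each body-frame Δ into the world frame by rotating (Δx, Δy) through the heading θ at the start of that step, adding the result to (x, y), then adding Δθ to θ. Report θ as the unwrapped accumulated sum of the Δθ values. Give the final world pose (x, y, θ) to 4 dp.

(0.9983, -0.0943, -2.5909)

step 1: ξ=(vx,vy,ωz)=(0.3187, -0.1500, -0.0852), dt=0.8 → body Δ=(0.2507, -0.1286, -0.0682) → world pose (0.2507, -0.1286, -0.0682)
step 2: ξ=(vx,vy,ωz)=(0.0750, 0.1125, -1.6193), dt=1.0 → body Δ=(0.1191, 0.0208, -1.6193) → world pose (0.3710, -0.1159, -1.6875)
step 3: ξ=(vx,vy,ωz)=(-0.1031, -0.0844, -1.4062), dt=1.2 → body Δ=(-0.1398, 0.0223, -1.6875) → world pose (0.4094, 0.0203, -3.3750)
step 4: ξ=(vx,vy,ωz)=(0.1406, -0.0281, 1.8324), dt=0.8 → body Δ=(0.0901, 0.0534, 1.4659) → world pose (0.3094, -0.0108, -1.9091)
step 5: ξ=(vx,vy,ωz)=(-0.1875, 0.3000, -0.3409), dt=2.0 → body Δ=(-0.1499, 0.6775, -0.6818) → world pose (0.9983, -0.0943, -2.5909)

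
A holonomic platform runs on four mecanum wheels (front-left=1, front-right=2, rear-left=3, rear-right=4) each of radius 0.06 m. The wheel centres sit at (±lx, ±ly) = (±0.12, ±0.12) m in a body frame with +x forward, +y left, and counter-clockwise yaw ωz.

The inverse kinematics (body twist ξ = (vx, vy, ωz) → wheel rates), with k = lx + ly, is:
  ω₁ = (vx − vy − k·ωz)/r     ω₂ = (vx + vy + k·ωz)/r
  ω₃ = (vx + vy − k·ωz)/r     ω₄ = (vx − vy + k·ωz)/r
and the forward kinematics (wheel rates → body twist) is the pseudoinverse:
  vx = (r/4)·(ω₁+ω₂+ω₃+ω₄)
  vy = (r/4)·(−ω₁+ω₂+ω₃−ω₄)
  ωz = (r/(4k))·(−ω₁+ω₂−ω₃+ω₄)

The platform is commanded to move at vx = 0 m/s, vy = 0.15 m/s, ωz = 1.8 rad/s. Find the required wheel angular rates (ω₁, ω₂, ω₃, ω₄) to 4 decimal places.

k = lx + ly = 0.12 + 0.12 = 0.2400;  k·ωz = 0.2400·1.8 = 0.4320
ω₁ (FL) = (vx − vy − k·ωz)/r = -0.5820/0.06 = -9.7000
ω₂ (FR) = (vx + vy + k·ωz)/r = 0.5820/0.06 = 9.7000
ω₃ (RL) = (vx + vy − k·ωz)/r = -0.2820/0.06 = -4.7000
ω₄ (RR) = (vx − vy + k·ωz)/r = 0.2820/0.06 = 4.7000

(-9.7000, 9.7000, -4.7000, 4.7000)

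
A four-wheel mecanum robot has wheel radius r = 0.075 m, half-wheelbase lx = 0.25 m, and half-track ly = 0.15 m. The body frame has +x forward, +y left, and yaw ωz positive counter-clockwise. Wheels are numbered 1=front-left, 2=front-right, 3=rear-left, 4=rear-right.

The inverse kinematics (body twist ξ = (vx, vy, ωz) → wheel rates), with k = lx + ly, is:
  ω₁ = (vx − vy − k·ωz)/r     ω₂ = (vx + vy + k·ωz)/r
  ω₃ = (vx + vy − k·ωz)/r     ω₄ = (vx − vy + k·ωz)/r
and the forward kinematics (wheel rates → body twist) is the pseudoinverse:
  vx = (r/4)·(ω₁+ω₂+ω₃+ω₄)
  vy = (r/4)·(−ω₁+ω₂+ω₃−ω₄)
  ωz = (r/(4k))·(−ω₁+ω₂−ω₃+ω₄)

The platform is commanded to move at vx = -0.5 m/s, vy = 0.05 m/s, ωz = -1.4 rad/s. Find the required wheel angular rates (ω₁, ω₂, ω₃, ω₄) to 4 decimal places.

(0.1333, -13.4667, 1.4667, -14.8000)

k = lx + ly = 0.25 + 0.15 = 0.4000;  k·ωz = 0.4000·-1.4 = -0.5600
ω₁ (FL) = (vx − vy − k·ωz)/r = 0.0100/0.075 = 0.1333
ω₂ (FR) = (vx + vy + k·ωz)/r = -1.0100/0.075 = -13.4667
ω₃ (RL) = (vx + vy − k·ωz)/r = 0.1100/0.075 = 1.4667
ω₄ (RR) = (vx − vy + k·ωz)/r = -1.1100/0.075 = -14.8000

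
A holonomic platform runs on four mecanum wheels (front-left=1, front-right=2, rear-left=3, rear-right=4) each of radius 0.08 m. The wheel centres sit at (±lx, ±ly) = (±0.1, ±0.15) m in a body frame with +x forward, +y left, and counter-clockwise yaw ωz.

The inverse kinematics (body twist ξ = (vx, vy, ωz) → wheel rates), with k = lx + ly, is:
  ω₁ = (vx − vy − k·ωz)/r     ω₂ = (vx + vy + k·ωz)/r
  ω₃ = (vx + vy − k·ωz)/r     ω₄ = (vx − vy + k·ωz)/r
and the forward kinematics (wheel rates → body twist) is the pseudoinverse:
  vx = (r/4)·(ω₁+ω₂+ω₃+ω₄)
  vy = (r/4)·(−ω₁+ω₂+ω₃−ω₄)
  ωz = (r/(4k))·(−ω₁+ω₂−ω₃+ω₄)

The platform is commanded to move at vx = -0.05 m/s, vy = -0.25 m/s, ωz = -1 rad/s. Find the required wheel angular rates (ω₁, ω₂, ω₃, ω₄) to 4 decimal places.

k = lx + ly = 0.1 + 0.15 = 0.2500;  k·ωz = 0.2500·-1 = -0.2500
ω₁ (FL) = (vx − vy − k·ωz)/r = 0.4500/0.08 = 5.6250
ω₂ (FR) = (vx + vy + k·ωz)/r = -0.5500/0.08 = -6.8750
ω₃ (RL) = (vx + vy − k·ωz)/r = -0.0500/0.08 = -0.6250
ω₄ (RR) = (vx − vy + k·ωz)/r = -0.0500/0.08 = -0.6250

(5.6250, -6.8750, -0.6250, -0.6250)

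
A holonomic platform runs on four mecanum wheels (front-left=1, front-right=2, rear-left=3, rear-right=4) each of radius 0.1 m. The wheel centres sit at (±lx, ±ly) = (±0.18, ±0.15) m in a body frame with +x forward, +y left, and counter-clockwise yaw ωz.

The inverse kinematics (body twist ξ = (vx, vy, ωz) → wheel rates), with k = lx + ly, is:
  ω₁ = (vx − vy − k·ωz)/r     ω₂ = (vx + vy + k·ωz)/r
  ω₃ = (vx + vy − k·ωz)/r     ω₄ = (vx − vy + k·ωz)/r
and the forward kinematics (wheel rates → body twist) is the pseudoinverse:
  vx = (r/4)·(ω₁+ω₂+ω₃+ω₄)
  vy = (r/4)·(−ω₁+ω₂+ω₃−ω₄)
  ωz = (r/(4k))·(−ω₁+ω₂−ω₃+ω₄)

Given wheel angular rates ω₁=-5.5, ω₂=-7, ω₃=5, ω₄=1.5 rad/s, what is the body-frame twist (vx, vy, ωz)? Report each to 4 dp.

(-0.1500, 0.0500, -0.3788)

k = lx + ly = 0.18 + 0.15 = 0.3300
ω₁+ω₂+ω₃+ω₄ = -6.0000  →  vx = (0.1/4)·-6.0000 = -0.1500
−ω₁+ω₂+ω₃−ω₄ = 2.0000  →  vy = (0.1/4)·2.0000 = 0.0500
−ω₁+ω₂−ω₃+ω₄ = -5.0000  →  ωz = (0.1/1.3200)·-5.0000 = -0.3788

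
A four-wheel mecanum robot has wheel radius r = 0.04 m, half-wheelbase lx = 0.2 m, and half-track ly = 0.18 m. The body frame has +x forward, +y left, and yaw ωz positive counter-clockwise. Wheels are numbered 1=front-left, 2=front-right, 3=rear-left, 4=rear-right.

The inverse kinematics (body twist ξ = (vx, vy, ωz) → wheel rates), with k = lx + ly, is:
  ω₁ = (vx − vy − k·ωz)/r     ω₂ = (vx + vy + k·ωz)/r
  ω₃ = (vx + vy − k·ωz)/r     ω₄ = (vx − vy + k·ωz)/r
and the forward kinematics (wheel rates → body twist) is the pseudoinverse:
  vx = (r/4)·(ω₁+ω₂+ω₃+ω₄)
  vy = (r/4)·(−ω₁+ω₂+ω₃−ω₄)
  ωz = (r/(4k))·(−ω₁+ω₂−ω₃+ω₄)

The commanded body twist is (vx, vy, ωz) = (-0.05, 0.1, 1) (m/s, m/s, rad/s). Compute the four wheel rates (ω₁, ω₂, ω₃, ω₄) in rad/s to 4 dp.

(-13.2500, 10.7500, -8.2500, 5.7500)

k = lx + ly = 0.2 + 0.18 = 0.3800;  k·ωz = 0.3800·1 = 0.3800
ω₁ (FL) = (vx − vy − k·ωz)/r = -0.5300/0.04 = -13.2500
ω₂ (FR) = (vx + vy + k·ωz)/r = 0.4300/0.04 = 10.7500
ω₃ (RL) = (vx + vy − k·ωz)/r = -0.3300/0.04 = -8.2500
ω₄ (RR) = (vx − vy + k·ωz)/r = 0.2300/0.04 = 5.7500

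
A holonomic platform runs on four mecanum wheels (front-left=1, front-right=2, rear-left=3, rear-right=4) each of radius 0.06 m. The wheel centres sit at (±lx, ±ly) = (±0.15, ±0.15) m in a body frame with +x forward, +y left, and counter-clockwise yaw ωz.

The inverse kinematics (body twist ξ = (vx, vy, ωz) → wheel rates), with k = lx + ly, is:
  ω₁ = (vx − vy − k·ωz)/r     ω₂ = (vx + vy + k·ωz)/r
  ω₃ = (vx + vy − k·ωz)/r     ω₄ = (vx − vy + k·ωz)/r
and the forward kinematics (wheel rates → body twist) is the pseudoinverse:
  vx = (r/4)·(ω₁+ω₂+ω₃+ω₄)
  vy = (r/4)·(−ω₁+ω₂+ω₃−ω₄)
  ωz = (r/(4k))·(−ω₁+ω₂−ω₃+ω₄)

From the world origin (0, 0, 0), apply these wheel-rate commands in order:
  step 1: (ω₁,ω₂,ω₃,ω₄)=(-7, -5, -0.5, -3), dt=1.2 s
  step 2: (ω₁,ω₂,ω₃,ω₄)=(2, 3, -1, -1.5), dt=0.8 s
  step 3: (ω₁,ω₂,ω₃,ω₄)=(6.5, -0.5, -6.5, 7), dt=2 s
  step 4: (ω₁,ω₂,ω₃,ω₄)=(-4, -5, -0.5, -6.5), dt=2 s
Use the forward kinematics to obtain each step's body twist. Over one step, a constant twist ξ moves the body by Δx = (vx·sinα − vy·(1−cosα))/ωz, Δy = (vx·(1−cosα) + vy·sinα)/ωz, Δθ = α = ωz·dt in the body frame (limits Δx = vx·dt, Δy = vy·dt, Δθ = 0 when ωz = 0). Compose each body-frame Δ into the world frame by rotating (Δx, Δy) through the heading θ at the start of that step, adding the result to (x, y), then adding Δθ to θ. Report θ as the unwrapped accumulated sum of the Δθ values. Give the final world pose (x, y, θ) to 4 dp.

(-0.3707, -0.4062, -0.0600)

step 1: ξ=(vx,vy,ωz)=(-0.2325, 0.0675, -0.0250), dt=1.2 → body Δ=(-0.2777, 0.0852, -0.0300) → world pose (-0.2777, 0.0852, -0.0300)
step 2: ξ=(vx,vy,ωz)=(0.0375, 0.0225, 0.0250), dt=0.8 → body Δ=(0.0298, 0.0183, 0.0200) → world pose (-0.2474, 0.1026, -0.0100)
step 3: ξ=(vx,vy,ωz)=(0.0975, -0.3075, 0.3250), dt=2.0 → body Δ=(0.3745, -0.5114, 0.6500) → world pose (0.1220, -0.4126, 0.6400)
step 4: ξ=(vx,vy,ωz)=(-0.2400, 0.0750, -0.3500), dt=2.0 → body Δ=(-0.3914, 0.2993, -0.7000) → world pose (-0.3707, -0.4062, -0.0600)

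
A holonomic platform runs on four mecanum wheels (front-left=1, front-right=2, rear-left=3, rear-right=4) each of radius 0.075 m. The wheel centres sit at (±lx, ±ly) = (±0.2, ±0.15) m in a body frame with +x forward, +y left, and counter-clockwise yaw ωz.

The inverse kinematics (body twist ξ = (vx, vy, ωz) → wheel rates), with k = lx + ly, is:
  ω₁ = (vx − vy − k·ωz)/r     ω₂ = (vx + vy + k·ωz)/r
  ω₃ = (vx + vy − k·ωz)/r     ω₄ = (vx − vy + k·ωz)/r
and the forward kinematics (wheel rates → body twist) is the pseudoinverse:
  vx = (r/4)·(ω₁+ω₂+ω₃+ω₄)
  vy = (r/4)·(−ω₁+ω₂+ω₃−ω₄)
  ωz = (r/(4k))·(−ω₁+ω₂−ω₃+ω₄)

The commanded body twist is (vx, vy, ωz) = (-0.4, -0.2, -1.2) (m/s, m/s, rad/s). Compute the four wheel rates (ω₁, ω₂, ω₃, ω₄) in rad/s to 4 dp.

k = lx + ly = 0.2 + 0.15 = 0.3500;  k·ωz = 0.3500·-1.2 = -0.4200
ω₁ (FL) = (vx − vy − k·ωz)/r = 0.2200/0.075 = 2.9333
ω₂ (FR) = (vx + vy + k·ωz)/r = -1.0200/0.075 = -13.6000
ω₃ (RL) = (vx + vy − k·ωz)/r = -0.1800/0.075 = -2.4000
ω₄ (RR) = (vx − vy + k·ωz)/r = -0.6200/0.075 = -8.2667

(2.9333, -13.6000, -2.4000, -8.2667)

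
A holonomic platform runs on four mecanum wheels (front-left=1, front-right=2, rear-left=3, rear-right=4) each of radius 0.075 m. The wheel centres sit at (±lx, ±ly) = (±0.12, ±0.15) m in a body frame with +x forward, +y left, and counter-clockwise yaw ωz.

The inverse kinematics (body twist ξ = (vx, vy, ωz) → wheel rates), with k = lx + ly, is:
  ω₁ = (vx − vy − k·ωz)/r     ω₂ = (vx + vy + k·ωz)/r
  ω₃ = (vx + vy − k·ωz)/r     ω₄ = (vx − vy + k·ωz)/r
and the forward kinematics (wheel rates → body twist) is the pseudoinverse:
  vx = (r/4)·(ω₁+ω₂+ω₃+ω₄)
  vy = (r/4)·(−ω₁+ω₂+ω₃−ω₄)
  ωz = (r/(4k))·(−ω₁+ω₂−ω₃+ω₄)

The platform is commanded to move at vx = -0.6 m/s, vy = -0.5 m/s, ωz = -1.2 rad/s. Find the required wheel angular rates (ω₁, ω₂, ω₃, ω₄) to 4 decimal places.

k = lx + ly = 0.12 + 0.15 = 0.2700;  k·ωz = 0.2700·-1.2 = -0.3240
ω₁ (FL) = (vx − vy − k·ωz)/r = 0.2240/0.075 = 2.9867
ω₂ (FR) = (vx + vy + k·ωz)/r = -1.4240/0.075 = -18.9867
ω₃ (RL) = (vx + vy − k·ωz)/r = -0.7760/0.075 = -10.3467
ω₄ (RR) = (vx − vy + k·ωz)/r = -0.4240/0.075 = -5.6533

(2.9867, -18.9867, -10.3467, -5.6533)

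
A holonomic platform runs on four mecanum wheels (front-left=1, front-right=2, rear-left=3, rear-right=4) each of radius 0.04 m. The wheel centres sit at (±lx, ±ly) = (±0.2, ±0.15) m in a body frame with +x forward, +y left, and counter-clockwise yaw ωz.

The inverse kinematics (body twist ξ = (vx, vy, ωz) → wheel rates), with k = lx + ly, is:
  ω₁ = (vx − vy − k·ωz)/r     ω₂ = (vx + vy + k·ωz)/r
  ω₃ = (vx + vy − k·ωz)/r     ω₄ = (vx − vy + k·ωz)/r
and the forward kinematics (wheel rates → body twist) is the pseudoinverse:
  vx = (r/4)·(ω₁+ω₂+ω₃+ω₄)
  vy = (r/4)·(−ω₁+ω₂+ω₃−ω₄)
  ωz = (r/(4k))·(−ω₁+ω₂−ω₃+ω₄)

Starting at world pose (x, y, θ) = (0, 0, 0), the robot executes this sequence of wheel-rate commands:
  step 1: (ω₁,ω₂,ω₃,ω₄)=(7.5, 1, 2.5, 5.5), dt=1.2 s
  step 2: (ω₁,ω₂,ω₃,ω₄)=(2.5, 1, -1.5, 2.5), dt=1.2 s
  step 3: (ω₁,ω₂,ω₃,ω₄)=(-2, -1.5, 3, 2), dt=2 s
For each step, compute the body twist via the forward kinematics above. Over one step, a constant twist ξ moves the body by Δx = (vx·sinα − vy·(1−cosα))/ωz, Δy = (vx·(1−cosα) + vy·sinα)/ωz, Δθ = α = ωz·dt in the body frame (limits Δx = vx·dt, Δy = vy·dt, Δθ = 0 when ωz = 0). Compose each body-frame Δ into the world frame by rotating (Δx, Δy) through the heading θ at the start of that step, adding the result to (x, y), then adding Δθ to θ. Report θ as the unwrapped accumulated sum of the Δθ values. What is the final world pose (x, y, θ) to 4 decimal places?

step 1: ξ=(vx,vy,ωz)=(0.1650, -0.0950, -0.1000), dt=1.2 → body Δ=(0.1907, -0.1256, -0.1200) → world pose (0.1907, -0.1256, -0.1200)
step 2: ξ=(vx,vy,ωz)=(0.0450, -0.0550, 0.0714), dt=1.2 → body Δ=(0.0568, -0.0636, 0.0857) → world pose (0.2394, -0.1955, -0.0343)
step 3: ξ=(vx,vy,ωz)=(0.0150, 0.0150, -0.0143), dt=2.0 → body Δ=(0.0304, 0.0296, -0.0286) → world pose (0.2709, -0.1670, -0.0629)

(0.2709, -0.1670, -0.0629)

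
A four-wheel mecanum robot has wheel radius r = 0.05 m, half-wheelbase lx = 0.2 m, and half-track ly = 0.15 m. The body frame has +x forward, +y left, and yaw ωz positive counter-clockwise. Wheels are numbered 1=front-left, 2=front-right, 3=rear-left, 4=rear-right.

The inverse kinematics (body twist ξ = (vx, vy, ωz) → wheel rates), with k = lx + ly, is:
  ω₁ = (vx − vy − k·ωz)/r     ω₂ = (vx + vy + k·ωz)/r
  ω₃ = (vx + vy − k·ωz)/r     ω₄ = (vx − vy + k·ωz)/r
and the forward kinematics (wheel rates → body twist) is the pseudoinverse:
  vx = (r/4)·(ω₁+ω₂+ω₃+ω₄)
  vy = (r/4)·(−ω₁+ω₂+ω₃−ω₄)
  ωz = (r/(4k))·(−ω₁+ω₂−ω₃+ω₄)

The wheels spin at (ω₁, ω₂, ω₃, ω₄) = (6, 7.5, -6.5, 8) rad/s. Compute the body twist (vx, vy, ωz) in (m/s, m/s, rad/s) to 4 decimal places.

(0.1875, -0.1625, 0.5714)

k = lx + ly = 0.2 + 0.15 = 0.3500
ω₁+ω₂+ω₃+ω₄ = 15.0000  →  vx = (0.05/4)·15.0000 = 0.1875
−ω₁+ω₂+ω₃−ω₄ = -13.0000  →  vy = (0.05/4)·-13.0000 = -0.1625
−ω₁+ω₂−ω₃+ω₄ = 16.0000  →  ωz = (0.05/1.4000)·16.0000 = 0.5714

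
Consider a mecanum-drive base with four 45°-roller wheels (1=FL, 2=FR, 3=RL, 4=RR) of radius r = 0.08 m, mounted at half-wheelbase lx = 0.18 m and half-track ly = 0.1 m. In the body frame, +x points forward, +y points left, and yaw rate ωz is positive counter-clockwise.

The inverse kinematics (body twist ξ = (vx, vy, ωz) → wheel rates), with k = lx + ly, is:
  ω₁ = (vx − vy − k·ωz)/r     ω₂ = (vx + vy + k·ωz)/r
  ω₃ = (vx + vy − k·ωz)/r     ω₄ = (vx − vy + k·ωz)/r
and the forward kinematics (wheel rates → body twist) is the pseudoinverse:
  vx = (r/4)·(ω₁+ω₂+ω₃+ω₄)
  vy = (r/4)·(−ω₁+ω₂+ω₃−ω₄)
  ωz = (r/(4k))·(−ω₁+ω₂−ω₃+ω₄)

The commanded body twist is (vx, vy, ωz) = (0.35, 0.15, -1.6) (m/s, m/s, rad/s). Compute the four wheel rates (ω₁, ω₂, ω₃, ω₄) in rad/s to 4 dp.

k = lx + ly = 0.18 + 0.1 = 0.2800;  k·ωz = 0.2800·-1.6 = -0.4480
ω₁ (FL) = (vx − vy − k·ωz)/r = 0.6480/0.08 = 8.1000
ω₂ (FR) = (vx + vy + k·ωz)/r = 0.0520/0.08 = 0.6500
ω₃ (RL) = (vx + vy − k·ωz)/r = 0.9480/0.08 = 11.8500
ω₄ (RR) = (vx − vy + k·ωz)/r = -0.2480/0.08 = -3.1000

(8.1000, 0.6500, 11.8500, -3.1000)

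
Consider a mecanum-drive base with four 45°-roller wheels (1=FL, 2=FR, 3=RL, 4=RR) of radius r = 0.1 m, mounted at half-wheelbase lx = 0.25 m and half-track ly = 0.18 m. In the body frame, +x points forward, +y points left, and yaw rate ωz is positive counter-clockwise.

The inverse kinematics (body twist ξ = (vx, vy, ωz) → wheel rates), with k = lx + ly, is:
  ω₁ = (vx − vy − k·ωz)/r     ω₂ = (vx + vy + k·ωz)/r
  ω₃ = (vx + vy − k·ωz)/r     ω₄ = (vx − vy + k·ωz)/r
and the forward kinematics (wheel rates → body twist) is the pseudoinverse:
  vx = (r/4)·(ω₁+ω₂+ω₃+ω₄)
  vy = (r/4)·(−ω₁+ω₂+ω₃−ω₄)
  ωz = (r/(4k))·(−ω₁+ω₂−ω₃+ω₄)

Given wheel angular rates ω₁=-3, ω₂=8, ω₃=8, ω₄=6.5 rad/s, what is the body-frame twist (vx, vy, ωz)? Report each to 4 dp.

(0.4875, 0.3125, 0.5523)

k = lx + ly = 0.25 + 0.18 = 0.4300
ω₁+ω₂+ω₃+ω₄ = 19.5000  →  vx = (0.1/4)·19.5000 = 0.4875
−ω₁+ω₂+ω₃−ω₄ = 12.5000  →  vy = (0.1/4)·12.5000 = 0.3125
−ω₁+ω₂−ω₃+ω₄ = 9.5000  →  ωz = (0.1/1.7200)·9.5000 = 0.5523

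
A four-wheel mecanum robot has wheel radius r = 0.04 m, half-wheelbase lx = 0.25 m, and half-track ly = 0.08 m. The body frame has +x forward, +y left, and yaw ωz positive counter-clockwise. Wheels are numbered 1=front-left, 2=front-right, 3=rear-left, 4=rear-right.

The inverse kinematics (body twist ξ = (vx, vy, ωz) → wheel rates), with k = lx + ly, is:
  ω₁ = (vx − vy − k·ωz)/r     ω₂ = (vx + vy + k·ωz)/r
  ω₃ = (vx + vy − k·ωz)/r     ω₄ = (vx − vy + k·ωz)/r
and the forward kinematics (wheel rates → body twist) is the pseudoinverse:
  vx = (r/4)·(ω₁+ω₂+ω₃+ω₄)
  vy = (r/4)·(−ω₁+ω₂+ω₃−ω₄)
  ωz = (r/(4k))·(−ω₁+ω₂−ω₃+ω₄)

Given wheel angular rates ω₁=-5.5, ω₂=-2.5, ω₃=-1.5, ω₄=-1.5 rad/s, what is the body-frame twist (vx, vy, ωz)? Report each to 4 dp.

k = lx + ly = 0.25 + 0.08 = 0.3300
ω₁+ω₂+ω₃+ω₄ = -11.0000  →  vx = (0.04/4)·-11.0000 = -0.1100
−ω₁+ω₂+ω₃−ω₄ = 3.0000  →  vy = (0.04/4)·3.0000 = 0.0300
−ω₁+ω₂−ω₃+ω₄ = 3.0000  →  ωz = (0.04/1.3200)·3.0000 = 0.0909

(-0.1100, 0.0300, 0.0909)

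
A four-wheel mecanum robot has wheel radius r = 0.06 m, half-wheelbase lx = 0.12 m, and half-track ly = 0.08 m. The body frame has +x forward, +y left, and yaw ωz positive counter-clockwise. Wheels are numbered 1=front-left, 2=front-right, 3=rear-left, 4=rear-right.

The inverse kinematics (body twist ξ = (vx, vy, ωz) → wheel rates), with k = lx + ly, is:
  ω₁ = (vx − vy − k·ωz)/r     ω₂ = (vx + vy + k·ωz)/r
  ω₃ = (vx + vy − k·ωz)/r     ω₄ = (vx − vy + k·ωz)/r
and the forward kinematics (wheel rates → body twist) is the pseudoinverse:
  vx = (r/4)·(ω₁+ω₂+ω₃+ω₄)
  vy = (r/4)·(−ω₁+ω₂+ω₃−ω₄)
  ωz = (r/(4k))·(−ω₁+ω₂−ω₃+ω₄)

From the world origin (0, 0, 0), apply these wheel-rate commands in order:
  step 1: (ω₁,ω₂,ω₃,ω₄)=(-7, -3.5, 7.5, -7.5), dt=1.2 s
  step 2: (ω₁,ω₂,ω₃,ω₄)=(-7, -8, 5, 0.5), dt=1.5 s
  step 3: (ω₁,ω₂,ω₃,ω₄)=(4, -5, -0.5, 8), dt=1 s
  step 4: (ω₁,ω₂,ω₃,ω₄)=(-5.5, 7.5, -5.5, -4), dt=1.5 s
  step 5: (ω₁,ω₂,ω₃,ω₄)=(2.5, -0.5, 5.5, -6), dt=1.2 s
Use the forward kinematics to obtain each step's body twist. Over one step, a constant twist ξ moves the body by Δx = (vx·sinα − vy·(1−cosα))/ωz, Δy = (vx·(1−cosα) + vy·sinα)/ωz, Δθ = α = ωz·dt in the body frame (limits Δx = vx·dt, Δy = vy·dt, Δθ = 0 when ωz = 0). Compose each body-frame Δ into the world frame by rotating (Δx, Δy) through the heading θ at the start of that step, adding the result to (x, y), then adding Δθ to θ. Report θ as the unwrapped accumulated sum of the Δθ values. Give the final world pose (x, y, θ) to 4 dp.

step 1: ξ=(vx,vy,ωz)=(-0.1575, 0.2775, -0.8625), dt=1.2 → body Δ=(0.0005, 0.3660, -1.0350) → world pose (0.0005, 0.3660, -1.0350)
step 2: ξ=(vx,vy,ωz)=(-0.1425, 0.0525, -0.4125), dt=1.5 → body Δ=(-0.1768, 0.1379, -0.6187) → world pose (0.0288, 0.5884, -1.6537)
step 3: ξ=(vx,vy,ωz)=(0.0975, -0.2625, -0.0375), dt=1.0 → body Δ=(0.0926, -0.2643, -0.0375) → world pose (-0.2423, 0.5181, -1.6912)
step 4: ξ=(vx,vy,ωz)=(-0.1125, 0.1725, 1.0875), dt=1.5 → body Δ=(-0.2715, 0.0486, 1.6312) → world pose (-0.1614, 0.7817, -0.0600)
step 5: ξ=(vx,vy,ωz)=(0.0225, 0.1275, -1.0875), dt=1.2 → body Δ=(0.1064, 0.0979, -1.3050) → world pose (-0.0493, 0.8730, -1.3650)

(-0.0493, 0.8730, -1.3650)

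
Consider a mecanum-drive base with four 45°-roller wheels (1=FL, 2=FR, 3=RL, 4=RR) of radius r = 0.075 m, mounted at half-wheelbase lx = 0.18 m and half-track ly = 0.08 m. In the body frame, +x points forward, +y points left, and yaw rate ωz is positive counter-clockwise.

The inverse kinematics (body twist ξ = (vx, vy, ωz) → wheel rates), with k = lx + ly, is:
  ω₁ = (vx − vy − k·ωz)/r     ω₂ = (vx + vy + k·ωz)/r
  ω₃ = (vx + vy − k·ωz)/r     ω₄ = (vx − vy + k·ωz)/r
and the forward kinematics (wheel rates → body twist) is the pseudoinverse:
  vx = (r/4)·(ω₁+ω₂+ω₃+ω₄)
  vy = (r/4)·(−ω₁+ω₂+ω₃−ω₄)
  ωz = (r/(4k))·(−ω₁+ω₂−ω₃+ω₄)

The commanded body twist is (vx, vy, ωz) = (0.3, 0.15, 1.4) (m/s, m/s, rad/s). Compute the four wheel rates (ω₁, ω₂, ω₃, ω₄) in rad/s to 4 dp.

(-2.8533, 10.8533, 1.1467, 6.8533)

k = lx + ly = 0.18 + 0.08 = 0.2600;  k·ωz = 0.2600·1.4 = 0.3640
ω₁ (FL) = (vx − vy − k·ωz)/r = -0.2140/0.075 = -2.8533
ω₂ (FR) = (vx + vy + k·ωz)/r = 0.8140/0.075 = 10.8533
ω₃ (RL) = (vx + vy − k·ωz)/r = 0.0860/0.075 = 1.1467
ω₄ (RR) = (vx − vy + k·ωz)/r = 0.5140/0.075 = 6.8533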